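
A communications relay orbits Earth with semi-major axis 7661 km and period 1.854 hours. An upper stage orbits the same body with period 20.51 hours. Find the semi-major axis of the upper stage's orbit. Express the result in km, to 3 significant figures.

Kepler's third law: a³ ∝ T², so a₂ = a₁ (T₂/T₁)^(2/3).
T₂/T₁ = 11.06, (T₂/T₁)^(2/3) = 4.965.
a₂ = 7661 × 4.965 = 38040 km.

a₂ ≈ 38000 km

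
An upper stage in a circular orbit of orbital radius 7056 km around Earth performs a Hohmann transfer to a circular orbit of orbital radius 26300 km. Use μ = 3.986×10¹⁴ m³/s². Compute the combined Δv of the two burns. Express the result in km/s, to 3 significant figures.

r₁ = 7056 km = 7.056×10⁶ m.
r₂ = 26300 km = 2.630×10⁷ m.
Transfer ellipse a_t = (r₁ + r₂)/2 = 1.668×10⁷ m.
At r₁: circular v_c1 = √(μ/r₁) = 7516 m/s; transfer-perigee v_p = √[μ(2/r₁ − 1/a_t)] = 9438 m/s.
Δv₁ = v_p − v_c1 = 1922 m/s.
At r₂: circular v_c2 = √(μ/r₂) = 3893 m/s; transfer-apogee v_a = √[μ(2/r₂ − 1/a_t)] = 2532 m/s.
Δv₂ = v_c2 − v_a = 1361 m/s.
Total Δv = Δv₁ + Δv₂ = 3283 m/s = 3.283 km/s.

Δv_total ≈ 3.28 km/s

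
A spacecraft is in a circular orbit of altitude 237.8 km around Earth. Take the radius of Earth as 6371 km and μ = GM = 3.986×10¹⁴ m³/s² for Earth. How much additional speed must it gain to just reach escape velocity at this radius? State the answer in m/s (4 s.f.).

Δv ≈ 3217 m/s

r = 6371 + 237.8 = 6608.8 km = 6.6088×10⁶ m.
Circular speed v_c = √(μ/r) = 7766 m/s.
Escape speed v_esc = √(2μ/r) = √2 × v_c = 10980 m/s.
Δv = v_esc − v_c = 3217 m/s.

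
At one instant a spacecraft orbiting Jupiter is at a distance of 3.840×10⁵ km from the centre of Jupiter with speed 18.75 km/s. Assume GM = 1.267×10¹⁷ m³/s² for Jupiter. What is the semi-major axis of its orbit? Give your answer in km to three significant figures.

r = 3.840×10⁸ m.
Vis-viva rearranged: 1/a = 2/r − v²/μ = 5.208×10⁻⁹ − 2.775×10⁻⁹ = 2.434×10⁻⁹ m⁻¹.
a = 4.109×10⁸ m = 4.1092×10⁵ km.

a ≈ 4.11×10⁵ km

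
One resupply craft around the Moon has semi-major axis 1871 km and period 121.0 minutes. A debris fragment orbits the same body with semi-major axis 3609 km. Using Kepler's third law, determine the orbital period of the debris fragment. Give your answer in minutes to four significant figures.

T₂ ≈ 324.2 minutes

Kepler's third law: T² ∝ a³, so T₂ = T₁ (a₂/a₁)^(3/2).
a₂/a₁ = 1.929, (a₂/a₁)^(3/2) = 2.679.
T₂ = 121.0 × 2.679 = 324.2 minutes.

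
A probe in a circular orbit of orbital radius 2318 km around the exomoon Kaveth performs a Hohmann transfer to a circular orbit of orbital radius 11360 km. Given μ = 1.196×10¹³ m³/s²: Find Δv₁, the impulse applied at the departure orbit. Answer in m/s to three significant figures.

r₁ = 2318 km = 2.318×10⁶ m.
r₂ = 11360 km = 1.136×10⁷ m.
Transfer ellipse a_t = (r₁ + r₂)/2 = 6.839×10⁶ m.
At r₁: circular v_c1 = √(μ/r₁) = 2271 m/s; transfer-periapsis v_p = √[μ(2/r₁ − 1/a_t)] = 2928 m/s.
Δv₁ = v_p − v_c1 = 656.1 m/s.

Δv ≈ 656 m/s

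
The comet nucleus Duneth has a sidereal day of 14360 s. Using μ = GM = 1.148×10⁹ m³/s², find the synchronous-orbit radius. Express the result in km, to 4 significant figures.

r_sync ≈ 181.7 km

A synchronous orbit has period T, so by Kepler's third law a = (μT²/4π²)^(1/3).
μT²/4π² = 1.148×10⁹ × (1.436×10⁴)² / 39.48 = 5.996×10¹⁵ m³.
a = 1.817×10⁵ m = 181.68 km.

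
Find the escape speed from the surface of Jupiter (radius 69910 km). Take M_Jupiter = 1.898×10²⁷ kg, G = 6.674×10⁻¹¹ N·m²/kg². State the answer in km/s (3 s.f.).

μ = GM = 6.674×10⁻¹¹ × 1.898×10²⁷ = 1.267×10¹⁷ m³/s².
r = R = 6.991×10⁷ m.
Escape speed v_esc = √(2μ/r) = √(2 × 1.267×10¹⁷ / 6.991×10⁷) = √(3.624×10⁹) = 60200 m/s.
= 60.20 km/s.

v_esc ≈ 60.2 km/s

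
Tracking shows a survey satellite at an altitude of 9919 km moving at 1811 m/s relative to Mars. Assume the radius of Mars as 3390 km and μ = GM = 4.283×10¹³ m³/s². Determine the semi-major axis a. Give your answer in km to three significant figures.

r = 3390 + 9919 = 13309 km = 1.331×10⁷ m.
Specific orbital energy ε = v²/2 − μ/r = (1811)²/2 − 4.283×10¹³/1.331×10⁷ = -1.578×10⁶ J/kg.
Since ε = −μ/(2a), a = −μ/(2ε) = 1.357×10⁷ m = 13569 km.

a ≈ 13600 km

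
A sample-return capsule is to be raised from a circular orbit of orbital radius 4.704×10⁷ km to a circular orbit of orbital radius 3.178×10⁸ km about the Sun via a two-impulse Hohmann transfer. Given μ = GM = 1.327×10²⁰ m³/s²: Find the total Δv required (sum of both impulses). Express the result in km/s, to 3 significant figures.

r₁ = 4.704×10⁷ km = 4.704×10¹⁰ m.
r₂ = 3.178×10⁸ km = 3.178×10¹¹ m.
Transfer ellipse a_t = (r₁ + r₂)/2 = 1.824×10¹¹ m.
At r₁: circular v_c1 = √(μ/r₁) = 53110 m/s; transfer-perihelion v_p = √[μ(2/r₁ − 1/a_t)] = 70100 m/s.
Δv₁ = v_p − v_c1 = 16990 m/s.
At r₂: circular v_c2 = √(μ/r₂) = 20430 m/s; transfer-aphelion v_a = √[μ(2/r₂ − 1/a_t)] = 10380 m/s.
Δv₂ = v_c2 − v_a = 10060 m/s.
Total Δv = Δv₁ + Δv₂ = 27050 m/s = 27.05 km/s.

Δv_total ≈ 27.0 km/s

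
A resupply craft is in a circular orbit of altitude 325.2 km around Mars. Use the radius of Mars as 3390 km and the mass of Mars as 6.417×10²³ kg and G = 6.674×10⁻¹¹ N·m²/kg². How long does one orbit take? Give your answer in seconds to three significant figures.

μ = GM = 6.674×10⁻¹¹ × 6.417×10²³ = 4.283×10¹³ m³/s².
r = 3390 + 325.2 = 3715.2 km = 3.7152×10⁶ m.
Kepler's third law: T = 2π√(r³/μ) = 2π√((3.715×10⁶)³ / 4.283×10¹³).
r³/μ = 1.197×10⁶ s², so T = 2π × 1.094×10³ = 6.875×10³ s.

T ≈ 6880 seconds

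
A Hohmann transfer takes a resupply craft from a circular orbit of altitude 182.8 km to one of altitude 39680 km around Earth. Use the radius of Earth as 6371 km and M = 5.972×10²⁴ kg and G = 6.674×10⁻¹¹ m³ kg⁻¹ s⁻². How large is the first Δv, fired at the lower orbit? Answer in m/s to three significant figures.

μ = GM = 6.674×10⁻¹¹ × 5.972×10²⁴ = 3.986×10¹⁴ m³/s².
r₁ = 6371 + 182.8 = 6553.8 km = 6.5538×10⁶ m.
r₂ = 6371 + 39680 = 46051 km = 4.6051×10⁷ m.
Transfer ellipse a_t = (r₁ + r₂)/2 = 2.630×10⁷ m.
At r₁: circular v_c1 = √(μ/r₁) = 7798 m/s; transfer-perigee v_p = √[μ(2/r₁ − 1/a_t)] = 10320 m/s.
Δv₁ = v_p − v_c1 = 2520 m/s.

Δv ≈ 2520 m/s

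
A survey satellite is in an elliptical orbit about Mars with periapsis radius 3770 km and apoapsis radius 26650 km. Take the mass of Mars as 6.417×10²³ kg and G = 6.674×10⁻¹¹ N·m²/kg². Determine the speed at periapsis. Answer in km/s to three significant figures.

μ = GM = 6.674×10⁻¹¹ × 6.417×10²³ = 4.283×10¹³ m³/s².
Semi-major axis a = (r_p + r_a)/2 = 15210 km = 1.521×10⁷ m.
Vis-viva: v² = μ(2/r − 1/a) = 4.283×10¹³ × (5.305×10⁻⁷ − 6.575×10⁻⁸) = 1.990×10⁷ m²/s².
v = 4461 m/s = 4.461 km/s.

v ≈ 4.46 km/s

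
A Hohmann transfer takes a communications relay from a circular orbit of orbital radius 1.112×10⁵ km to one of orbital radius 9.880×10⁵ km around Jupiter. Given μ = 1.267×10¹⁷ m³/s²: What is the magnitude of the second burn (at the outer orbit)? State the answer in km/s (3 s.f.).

r₁ = 1.112×10⁵ km = 1.112×10⁸ m.
r₂ = 9.880×10⁵ km = 9.880×10⁸ m.
Transfer ellipse a_t = (r₁ + r₂)/2 = 5.496×10⁸ m.
At r₁: circular v_c1 = √(μ/r₁) = 33750 m/s; transfer-perijove v_p = √[μ(2/r₁ − 1/a_t)] = 45260 m/s.
At r₂: circular v_c2 = √(μ/r₂) = 11320 m/s; transfer-apojove v_a = √[μ(2/r₂ − 1/a_t)] = 5094 m/s.
Δv₂ = v_c2 − v_a = 6230 m/s.
= 6.230 km/s.

Δv ≈ 6.23 km/s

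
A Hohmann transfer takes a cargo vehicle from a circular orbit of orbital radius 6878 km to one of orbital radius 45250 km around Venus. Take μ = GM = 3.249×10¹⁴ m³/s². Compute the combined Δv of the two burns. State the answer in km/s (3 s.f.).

r₁ = 6878 km = 6.878×10⁶ m.
r₂ = 45250 km = 4.525×10⁷ m.
Transfer ellipse a_t = (r₁ + r₂)/2 = 2.606×10⁷ m.
At r₁: circular v_c1 = √(μ/r₁) = 6873 m/s; transfer-periapsis v_p = √[μ(2/r₁ − 1/a_t)] = 9056 m/s.
Δv₁ = v_p − v_c1 = 2183 m/s.
At r₂: circular v_c2 = √(μ/r₂) = 2680 m/s; transfer-apoapsis v_a = √[μ(2/r₂ − 1/a_t)] = 1376 m/s.
Δv₂ = v_c2 − v_a = 1303 m/s.
Total Δv = Δv₁ + Δv₂ = 3486 m/s = 3.486 km/s.

Δv_total ≈ 3.49 km/s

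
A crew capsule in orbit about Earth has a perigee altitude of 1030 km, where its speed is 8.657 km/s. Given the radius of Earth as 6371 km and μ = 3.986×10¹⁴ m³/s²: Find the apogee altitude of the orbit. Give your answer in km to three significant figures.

apogee altitude ≈ 10600 km

r_p = 6371 + 1030 = 7401.0 km = 7.401×10⁶ m.
Specific energy ε = v²/2 − μ/r = -1.639×10⁷ J/kg, so a = −μ/(2ε) = 1.216×10⁷ m.
The apsides satisfy r_p + r_a = 2a, so the apogee radius is 2a − r_p = 1.692×10⁷ m = 16925 km.
Apogee altitude = 16925 − 6371 = 10554 km.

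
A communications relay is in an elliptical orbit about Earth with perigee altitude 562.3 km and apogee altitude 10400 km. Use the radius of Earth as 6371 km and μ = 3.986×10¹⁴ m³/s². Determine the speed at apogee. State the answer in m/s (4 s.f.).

v ≈ 3729 m/s

r_p = 6371 + 562.3 = 6933.3 km = 6.9333×10⁶ m.
r_a = 6371 + 10400 = 16771 km = 1.6771×10⁷ m.
Semi-major axis a = (r_p + r_a)/2 = 11852 km = 1.185×10⁷ m.
Vis-viva: v² = μ(2/r − 1/a) = 3.986×10¹⁴ × (1.193×10⁻⁷ − 8.437×10⁻⁸) = 1.390×10⁷ m²/s².
v = 3729 m/s.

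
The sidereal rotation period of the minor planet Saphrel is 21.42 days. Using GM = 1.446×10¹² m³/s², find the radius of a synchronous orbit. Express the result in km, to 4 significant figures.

r_sync ≈ 50060 km

T = 21.42 days = 1.851×10⁶ s.
A synchronous orbit has period T, so by Kepler's third law a = (μT²/4π²)^(1/3).
μT²/4π² = 1.446×10¹² × (1.851×10⁶)² / 39.48 = 1.255×10²³ m³.
a = 5.006×10⁷ m = 50060 km.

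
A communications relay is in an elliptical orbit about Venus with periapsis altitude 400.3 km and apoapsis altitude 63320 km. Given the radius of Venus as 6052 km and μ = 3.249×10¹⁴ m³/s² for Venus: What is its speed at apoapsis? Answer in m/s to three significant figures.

v ≈ 893 m/s

r_p = 6052 + 400.3 = 6452.3 km = 6.4523×10⁶ m.
r_a = 6052 + 63320 = 69372 km = 6.9372×10⁷ m.
Semi-major axis a = (r_p + r_a)/2 = 37912 km = 3.791×10⁷ m.
Vis-viva: v² = μ(2/r − 1/a) = 3.249×10¹⁴ × (2.883×10⁻⁸ − 2.638×10⁻⁸) = 7.971×10⁵ m²/s².
v = 892.8 m/s.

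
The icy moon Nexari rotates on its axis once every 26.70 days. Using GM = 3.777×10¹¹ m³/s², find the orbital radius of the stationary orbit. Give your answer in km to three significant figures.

r_sync ≈ 37100 km

T = 26.70 days = 2.307×10⁶ s.
A synchronous orbit has period T, so by Kepler's third law a = (μT²/4π²)^(1/3).
μT²/4π² = 3.777×10¹¹ × (2.307×10⁶)² / 39.48 = 5.091×10²² m³.
a = 3.706×10⁷ m = 37063 km.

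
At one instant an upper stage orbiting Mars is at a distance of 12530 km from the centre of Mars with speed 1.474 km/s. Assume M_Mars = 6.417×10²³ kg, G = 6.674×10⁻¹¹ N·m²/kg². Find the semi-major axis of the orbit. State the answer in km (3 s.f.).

a ≈ 9180 km

μ = GM = 6.674×10⁻¹¹ × 6.417×10²³ = 4.283×10¹³ m³/s².
r = 1.253×10⁷ m.
Specific orbital energy ε = v²/2 − μ/r = (1474)²/2 − 4.283×10¹³/1.253×10⁷ = -2.332×10⁶ J/kg.
Since ε = −μ/(2a), a = −μ/(2ε) = 9.184×10⁶ m = 9184.0 km.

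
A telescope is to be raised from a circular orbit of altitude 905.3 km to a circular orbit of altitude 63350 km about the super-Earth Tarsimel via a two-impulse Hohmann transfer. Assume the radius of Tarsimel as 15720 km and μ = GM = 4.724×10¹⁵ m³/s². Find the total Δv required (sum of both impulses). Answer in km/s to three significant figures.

r₁ = 15720 + 905.3 = 16625 km = 1.6625×10⁷ m.
r₂ = 15720 + 63350 = 79070 km = 7.9070×10⁷ m.
Transfer ellipse a_t = (r₁ + r₂)/2 = 4.785×10⁷ m.
At r₁: circular v_c1 = √(μ/r₁) = 16860 m/s; transfer-periapsis v_p = √[μ(2/r₁ − 1/a_t)] = 21670 m/s.
Δv₁ = v_p − v_c1 = 4813 m/s.
At r₂: circular v_c2 = √(μ/r₂) = 7729 m/s; transfer-apoapsis v_a = √[μ(2/r₂ − 1/a_t)] = 4556 m/s.
Δv₂ = v_c2 − v_a = 3173 m/s.
Total Δv = Δv₁ + Δv₂ = 7986 m/s = 7.986 km/s.

Δv_total ≈ 7.99 km/s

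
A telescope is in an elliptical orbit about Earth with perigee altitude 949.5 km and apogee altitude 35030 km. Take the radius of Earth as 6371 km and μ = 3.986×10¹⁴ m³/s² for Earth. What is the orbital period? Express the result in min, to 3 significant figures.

r_p = 6371 + 949.5 = 7320.5 km = 7.3205×10⁶ m.
r_a = 6371 + 35030 = 41401 km = 4.1401×10⁷ m.
Semi-major axis a = (r_p + r_a)/2 = (7320.5 + 41401)/2 = 24361 km = 2.436×10⁷ m.
By Kepler's third law T = 2π√(a³/μ) = 2π × 6.022×10³ = 3.784×10⁴ s.
= 630.7 min.

T ≈ 631 min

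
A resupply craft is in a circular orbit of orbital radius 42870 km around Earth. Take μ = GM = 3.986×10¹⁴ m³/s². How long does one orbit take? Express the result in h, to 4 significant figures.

T ≈ 24.54 h

r = 42870 km = 4.287×10⁷ m.
Kepler's third law: T = 2π√(r³/μ) = 2π√((4.287×10⁷)³ / 3.986×10¹⁴).
r³/μ = 1.977×10⁸ s², so T = 2π × 1.406×10⁴ = 8.834×10⁴ s.
Converting: 8.834×10⁴ s ÷ 3600 = 24.54 h.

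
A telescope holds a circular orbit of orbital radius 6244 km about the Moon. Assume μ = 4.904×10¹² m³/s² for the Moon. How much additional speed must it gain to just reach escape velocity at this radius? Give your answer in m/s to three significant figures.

Δv ≈ 367 m/s

r = 6244 km = 6.244×10⁶ m.
Circular speed v_c = √(μ/r) = 886.2 m/s.
Escape speed v_esc = √(2μ/r) = √2 × v_c = 1253 m/s.
Δv = v_esc − v_c = 367.1 m/s.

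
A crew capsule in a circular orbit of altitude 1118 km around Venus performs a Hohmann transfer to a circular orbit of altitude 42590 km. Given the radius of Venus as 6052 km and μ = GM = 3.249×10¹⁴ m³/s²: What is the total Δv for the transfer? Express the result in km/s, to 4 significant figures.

r₁ = 6052 + 1118 = 7170.0 km = 7.1700×10⁶ m.
r₂ = 6052 + 42590 = 48642 km = 4.8642×10⁷ m.
Transfer ellipse a_t = (r₁ + r₂)/2 = 2.791×10⁷ m.
At r₁: circular v_c1 = √(μ/r₁) = 6732 m/s; transfer-periapsis v_p = √[μ(2/r₁ − 1/a_t)] = 8887 m/s.
Δv₁ = v_p − v_c1 = 2156 m/s.
At r₂: circular v_c2 = √(μ/r₂) = 2584 m/s; transfer-apoapsis v_a = √[μ(2/r₂ − 1/a_t)] = 1310 m/s.
Δv₂ = v_c2 − v_a = 1274 m/s.
Total Δv = Δv₁ + Δv₂ = 3430 m/s = 3.430 km/s.

Δv_total ≈ 3.430 km/s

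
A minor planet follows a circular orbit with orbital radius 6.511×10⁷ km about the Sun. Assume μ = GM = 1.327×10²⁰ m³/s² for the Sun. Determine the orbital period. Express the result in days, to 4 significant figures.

T ≈ 104.9 days

r = 6.511×10⁷ km = 6.511×10¹⁰ m.
Kepler's third law: T = 2π√(r³/μ) = 2π√((6.511×10¹⁰)³ / 1.327×10²⁰).
r³/μ = 2.080×10¹² s², so T = 2π × 1.442×10⁶ = 9.062×10⁶ s.
Converting: 9.062×10⁶ s ÷ 86400 = 104.9 days.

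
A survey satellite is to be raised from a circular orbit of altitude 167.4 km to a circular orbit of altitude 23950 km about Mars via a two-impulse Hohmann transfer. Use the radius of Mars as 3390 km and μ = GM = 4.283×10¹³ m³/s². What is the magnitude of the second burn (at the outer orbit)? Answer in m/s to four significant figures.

r₁ = 3390 + 167.4 = 3557.4 km = 3.5574×10⁶ m.
r₂ = 3390 + 23950 = 27340 km = 2.7340×10⁷ m.
Transfer ellipse a_t = (r₁ + r₂)/2 = 1.545×10⁷ m.
At r₁: circular v_c1 = √(μ/r₁) = 3470 m/s; transfer-periapsis v_p = √[μ(2/r₁ − 1/a_t)] = 4616 m/s.
At r₂: circular v_c2 = √(μ/r₂) = 1252 m/s; transfer-apoapsis v_a = √[μ(2/r₂ − 1/a_t)] = 600.6 m/s.
Δv₂ = v_c2 − v_a = 651.0 m/s.

Δv ≈ 651.0 m/s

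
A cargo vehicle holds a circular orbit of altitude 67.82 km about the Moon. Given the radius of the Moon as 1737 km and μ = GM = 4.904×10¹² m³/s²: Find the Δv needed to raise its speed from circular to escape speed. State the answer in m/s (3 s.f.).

Δv ≈ 683 m/s

r = 1737 + 67.82 = 1804.8 km = 1.8048×10⁶ m.
Circular speed v_c = √(μ/r) = 1648 m/s.
Escape speed v_esc = √(2μ/r) = √2 × v_c = 2331 m/s.
Δv = v_esc − v_c = 682.8 m/s.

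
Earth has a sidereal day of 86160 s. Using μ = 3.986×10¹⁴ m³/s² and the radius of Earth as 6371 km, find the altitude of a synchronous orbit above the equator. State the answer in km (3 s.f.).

A synchronous orbit has period T, so by Kepler's third law a = (μT²/4π²)^(1/3).
μT²/4π² = 3.986×10¹⁴ × (8.616×10⁴)² / 39.48 = 7.495×10²² m³.
a = 4.216×10⁷ m = 42163 km.
Altitude h = a − R = 42163 − 6371 = 35792 km.

h_sync ≈ 35800 km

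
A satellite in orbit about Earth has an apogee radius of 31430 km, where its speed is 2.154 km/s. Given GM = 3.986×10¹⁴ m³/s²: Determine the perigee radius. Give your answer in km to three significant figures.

r_a = 3.143×10⁷ m.
Specific energy ε = v²/2 − μ/r = -1.036×10⁷ J/kg, so a = −μ/(2ε) = 1.923×10⁷ m.
The apsides satisfy r_p + r_a = 2a, so the perigee radius is 2a − r_a = 7.036×10⁶ m = 7036.4 km.

perigee radius ≈ 7040 km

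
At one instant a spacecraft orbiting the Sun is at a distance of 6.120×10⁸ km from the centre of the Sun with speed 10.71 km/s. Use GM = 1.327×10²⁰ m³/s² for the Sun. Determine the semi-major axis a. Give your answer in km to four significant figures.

r = 6.120×10¹¹ m.
Vis-viva rearranged: 1/a = 2/r − v²/μ = 3.268×10⁻¹² − 8.644×10⁻¹³ = 2.404×10⁻¹² m⁻¹.
a = 4.160×10¹¹ m = 4.1604×10⁸ km.

a ≈ 4.160×10⁸ km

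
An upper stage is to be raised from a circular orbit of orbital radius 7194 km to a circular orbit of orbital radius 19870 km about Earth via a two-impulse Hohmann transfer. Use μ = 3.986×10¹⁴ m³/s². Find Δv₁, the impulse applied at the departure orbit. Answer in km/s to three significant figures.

r₁ = 7194 km = 7.194×10⁶ m.
r₂ = 19870 km = 1.987×10⁷ m.
Transfer ellipse a_t = (r₁ + r₂)/2 = 1.353×10⁷ m.
At r₁: circular v_c1 = √(μ/r₁) = 7444 m/s; transfer-perigee v_p = √[μ(2/r₁ − 1/a_t)] = 9020 m/s.
Δv₁ = v_p − v_c1 = 1576 m/s.
= 1.576 km/s.

Δv ≈ 1.58 km/s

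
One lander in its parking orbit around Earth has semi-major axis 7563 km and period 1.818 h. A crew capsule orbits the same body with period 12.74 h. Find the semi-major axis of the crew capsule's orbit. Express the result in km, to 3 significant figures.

Kepler's third law: a³ ∝ T², so a₂ = a₁ (T₂/T₁)^(2/3).
T₂/T₁ = 7.008, (T₂/T₁)^(2/3) = 3.662.
a₂ = 7563 × 3.662 = 27700 km.

a₂ ≈ 27700 km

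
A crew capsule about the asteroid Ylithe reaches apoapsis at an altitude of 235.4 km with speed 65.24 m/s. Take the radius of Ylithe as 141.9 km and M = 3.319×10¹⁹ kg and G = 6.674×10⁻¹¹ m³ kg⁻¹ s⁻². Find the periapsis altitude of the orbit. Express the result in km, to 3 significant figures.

periapsis altitude ≈ 72.6 km

μ = GM = 6.674×10⁻¹¹ × 3.319×10¹⁹ = 2.215×10⁹ m³/s².
r_a = 141.9 + 235.4 = 377.30 km = 3.773×10⁵ m.
Specific energy ε = v²/2 − μ/r = -3.743×10³ J/kg, so a = −μ/(2ε) = 2.959×10⁵ m.
The apsides satisfy r_p + r_a = 2a, so the periapsis radius is 2a − r_a = 2.145×10⁵ m = 214.53 km.
Periapsis altitude = 214.53 − 141.9 = 72.630 km.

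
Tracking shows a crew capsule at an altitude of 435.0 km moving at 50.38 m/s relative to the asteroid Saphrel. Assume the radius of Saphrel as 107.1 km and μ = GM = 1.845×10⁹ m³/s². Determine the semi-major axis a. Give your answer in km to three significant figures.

r = 107.1 + 435.0 = 542.10 km = 5.421×10⁵ m.
Specific orbital energy ε = v²/2 − μ/r = (50.38)²/2 − 1.845×10⁹/5.421×10⁵ = -2.134×10³ J/kg.
Since ε = −μ/(2a), a = −μ/(2ε) = 4.322×10⁵ m = 432.21 km.

a ≈ 432 km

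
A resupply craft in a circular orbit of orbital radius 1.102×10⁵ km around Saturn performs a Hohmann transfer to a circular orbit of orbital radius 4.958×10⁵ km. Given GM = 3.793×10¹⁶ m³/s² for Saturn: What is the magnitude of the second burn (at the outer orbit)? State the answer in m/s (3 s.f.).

r₁ = 1.102×10⁵ km = 1.102×10⁸ m.
r₂ = 4.958×10⁵ km = 4.958×10⁸ m.
Transfer ellipse a_t = (r₁ + r₂)/2 = 3.030×10⁸ m.
At r₁: circular v_c1 = √(μ/r₁) = 18550 m/s; transfer-perikrone v_p = √[μ(2/r₁ − 1/a_t)] = 23730 m/s.
At r₂: circular v_c2 = √(μ/r₂) = 8747 m/s; transfer-apokrone v_a = √[μ(2/r₂ − 1/a_t)] = 5275 m/s.
Δv₂ = v_c2 − v_a = 3472 m/s.

Δv ≈ 3470 m/s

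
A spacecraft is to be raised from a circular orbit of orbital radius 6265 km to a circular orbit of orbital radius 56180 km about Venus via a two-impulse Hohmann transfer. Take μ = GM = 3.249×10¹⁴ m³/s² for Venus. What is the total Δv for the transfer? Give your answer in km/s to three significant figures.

Δv_total ≈ 3.79 km/s

r₁ = 6265 km = 6.265×10⁶ m.
r₂ = 56180 km = 5.618×10⁷ m.
Transfer ellipse a_t = (r₁ + r₂)/2 = 3.122×10⁷ m.
At r₁: circular v_c1 = √(μ/r₁) = 7201 m/s; transfer-periapsis v_p = √[μ(2/r₁ − 1/a_t)] = 9660 m/s.
Δv₁ = v_p − v_c1 = 2459 m/s.
At r₂: circular v_c2 = √(μ/r₂) = 2405 m/s; transfer-apoapsis v_a = √[μ(2/r₂ − 1/a_t)] = 1077 m/s.
Δv₂ = v_c2 − v_a = 1328 m/s.
Total Δv = Δv₁ + Δv₂ = 3786 m/s = 3.786 km/s.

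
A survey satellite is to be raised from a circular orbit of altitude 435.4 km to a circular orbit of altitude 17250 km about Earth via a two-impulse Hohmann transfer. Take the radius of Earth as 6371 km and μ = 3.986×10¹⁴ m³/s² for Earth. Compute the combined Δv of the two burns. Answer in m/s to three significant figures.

Δv_total ≈ 3240 m/s

r₁ = 6371 + 435.4 = 6806.4 km = 6.8064×10⁶ m.
r₂ = 6371 + 17250 = 23621 km = 2.3621×10⁷ m.
Transfer ellipse a_t = (r₁ + r₂)/2 = 1.521×10⁷ m.
At r₁: circular v_c1 = √(μ/r₁) = 7653 m/s; transfer-perigee v_p = √[μ(2/r₁ − 1/a_t)] = 9535 m/s.
Δv₁ = v_p − v_c1 = 1883 m/s.
At r₂: circular v_c2 = √(μ/r₂) = 4108 m/s; transfer-apogee v_a = √[μ(2/r₂ − 1/a_t)] = 2748 m/s.
Δv₂ = v_c2 − v_a = 1360 m/s.
Total Δv = Δv₁ + Δv₂ = 3243 m/s.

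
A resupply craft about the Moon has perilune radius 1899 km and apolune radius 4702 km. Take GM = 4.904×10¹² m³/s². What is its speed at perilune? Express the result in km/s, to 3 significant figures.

v ≈ 1.92 km/s

Semi-major axis a = (r_p + r_a)/2 = 3300.5 km = 3.300×10⁶ m.
Vis-viva: v² = μ(2/r − 1/a) = 4.904×10¹² × (1.053×10⁻⁶ − 3.030×10⁻⁷) = 3.679×10⁶ m²/s².
v = 1918 m/s = 1.918 km/s.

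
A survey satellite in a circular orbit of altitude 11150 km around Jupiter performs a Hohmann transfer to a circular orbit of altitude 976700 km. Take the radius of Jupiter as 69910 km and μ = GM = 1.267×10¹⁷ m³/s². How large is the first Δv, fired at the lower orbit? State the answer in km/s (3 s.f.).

Δv ≈ 14.3 km/s

r₁ = 69910 + 11150 = 81060 km = 8.1060×10⁷ m.
r₂ = 69910 + 976700 = 1046600 km = 1.0466×10⁹ m.
Transfer ellipse a_t = (r₁ + r₂)/2 = 5.638×10⁸ m.
At r₁: circular v_c1 = √(μ/r₁) = 39540 m/s; transfer-perijove v_p = √[μ(2/r₁ − 1/a_t)] = 53860 m/s.
Δv₁ = v_p − v_c1 = 14330 m/s.
= 14.33 km/s.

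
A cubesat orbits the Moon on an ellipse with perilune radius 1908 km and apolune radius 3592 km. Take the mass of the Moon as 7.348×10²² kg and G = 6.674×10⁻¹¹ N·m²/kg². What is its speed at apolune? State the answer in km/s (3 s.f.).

μ = GM = 6.674×10⁻¹¹ × 7.348×10²² = 4.904×10¹² m³/s².
Semi-major axis a = (r_p + r_a)/2 = 2750.0 km = 2.750×10⁶ m.
Vis-viva: v² = μ(2/r − 1/a) = 4.904×10¹² × (5.568×10⁻⁷ − 3.636×10⁻⁷) = 9.473×10⁵ m²/s².
v = 973.3 m/s = 0.9733 km/s.

v ≈ 0.973 km/s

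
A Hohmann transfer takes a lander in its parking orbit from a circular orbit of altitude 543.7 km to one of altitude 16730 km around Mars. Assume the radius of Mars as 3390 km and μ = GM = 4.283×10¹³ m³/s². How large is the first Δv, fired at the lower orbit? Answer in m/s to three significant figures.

r₁ = 3390 + 543.7 = 3933.7 km = 3.9337×10⁶ m.
r₂ = 3390 + 16730 = 20120 km = 2.0120×10⁷ m.
Transfer ellipse a_t = (r₁ + r₂)/2 = 1.203×10⁷ m.
At r₁: circular v_c1 = √(μ/r₁) = 3300 m/s; transfer-periapsis v_p = √[μ(2/r₁ − 1/a_t)] = 4268 m/s.
Δv₁ = v_p − v_c1 = 968.2 m/s.

Δv ≈ 968 m/s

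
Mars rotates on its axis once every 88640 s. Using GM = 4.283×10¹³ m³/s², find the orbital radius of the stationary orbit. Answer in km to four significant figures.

r_sync ≈ 20430 km

A synchronous orbit has period T, so by Kepler's third law a = (μT²/4π²)^(1/3).
μT²/4π² = 4.283×10¹³ × (8.864×10⁴)² / 39.48 = 8.524×10²¹ m³.
a = 2.043×10⁷ m = 20428 km.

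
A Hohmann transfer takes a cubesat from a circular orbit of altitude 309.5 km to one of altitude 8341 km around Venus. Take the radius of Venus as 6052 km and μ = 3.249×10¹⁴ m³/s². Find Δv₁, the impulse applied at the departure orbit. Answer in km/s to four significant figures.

Δv ≈ 1.270 km/s

r₁ = 6052 + 309.5 = 6361.5 km = 6.3615×10⁶ m.
r₂ = 6052 + 8341 = 14393 km = 1.4393×10⁷ m.
Transfer ellipse a_t = (r₁ + r₂)/2 = 1.038×10⁷ m.
At r₁: circular v_c1 = √(μ/r₁) = 7147 m/s; transfer-periapsis v_p = √[μ(2/r₁ − 1/a_t)] = 8416 m/s.
Δv₁ = v_p − v_c1 = 1270 m/s.
= 1.270 km/s.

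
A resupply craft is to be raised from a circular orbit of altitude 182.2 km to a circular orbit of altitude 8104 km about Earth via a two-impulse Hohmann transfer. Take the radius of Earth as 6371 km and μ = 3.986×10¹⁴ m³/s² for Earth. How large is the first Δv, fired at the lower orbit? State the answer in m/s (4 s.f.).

r₁ = 6371 + 182.2 = 6553.2 km = 6.5532×10⁶ m.
r₂ = 6371 + 8104 = 14475 km = 1.4475×10⁷ m.
Transfer ellipse a_t = (r₁ + r₂)/2 = 1.051×10⁷ m.
At r₁: circular v_c1 = √(μ/r₁) = 7799 m/s; transfer-perigee v_p = √[μ(2/r₁ − 1/a_t)] = 9151 m/s.
Δv₁ = v_p − v_c1 = 1352 m/s.

Δv ≈ 1352 m/s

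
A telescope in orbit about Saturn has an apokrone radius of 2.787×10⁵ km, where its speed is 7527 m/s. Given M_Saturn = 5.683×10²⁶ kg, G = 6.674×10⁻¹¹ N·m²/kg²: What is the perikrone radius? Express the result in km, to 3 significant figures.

perikrone radius ≈ 73300 km

μ = GM = 6.674×10⁻¹¹ × 5.683×10²⁶ = 3.793×10¹⁶ m³/s².
r_a = 2.787×10⁸ m.
Specific energy ε = v²/2 − μ/r = -1.078×10⁸ J/kg, so a = −μ/(2ε) = 1.760×10⁸ m.
The apsides satisfy r_p + r_a = 2a, so the perikrone radius is 2a − r_a = 7.326×10⁷ m = 73263 km.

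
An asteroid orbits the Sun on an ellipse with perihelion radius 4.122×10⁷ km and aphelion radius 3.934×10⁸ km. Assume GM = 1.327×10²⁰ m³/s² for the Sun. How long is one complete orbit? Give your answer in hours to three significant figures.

Semi-major axis a = (r_p + r_a)/2 = (4.1220×10⁷ + 3.9340×10⁸)/2 = 2.1731×10⁸ km = 2.173×10¹¹ m.
By Kepler's third law T = 2π√(a³/μ) = 2π × 8.794×10⁶ = 5.525×10⁷ s.
= 15350 hours.

T ≈ 15300 hours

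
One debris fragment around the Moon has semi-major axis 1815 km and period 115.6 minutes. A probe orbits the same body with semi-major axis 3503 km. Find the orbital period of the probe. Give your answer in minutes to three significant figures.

T₂ ≈ 310 minutes

Kepler's third law: T² ∝ a³, so T₂ = T₁ (a₂/a₁)^(3/2).
a₂/a₁ = 1.930, (a₂/a₁)^(3/2) = 2.681.
T₂ = 115.6 × 2.681 = 310.0 minutes.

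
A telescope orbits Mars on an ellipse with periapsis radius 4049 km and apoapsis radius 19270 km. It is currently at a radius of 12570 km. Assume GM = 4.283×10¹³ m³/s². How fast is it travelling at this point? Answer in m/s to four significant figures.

Semi-major axis a = (r_p + r_a)/2 = 11660 km = 1.166×10⁷ m.
Vis-viva: v² = μ(2/r − 1/a) = 4.283×10¹³ × (1.591×10⁻⁷ − 8.577×10⁻⁸) = 3.141×10⁶ m²/s².
v = 1772 m/s.

v ≈ 1772 m/s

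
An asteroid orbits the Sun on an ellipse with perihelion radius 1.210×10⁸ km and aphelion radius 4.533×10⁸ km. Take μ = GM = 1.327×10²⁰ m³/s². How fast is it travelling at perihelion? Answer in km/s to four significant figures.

v ≈ 41.61 km/s

Semi-major axis a = (r_p + r_a)/2 = 2.8715×10⁸ km = 2.872×10¹¹ m.
Vis-viva: v² = μ(2/r − 1/a) = 1.327×10²⁰ × (1.653×10⁻¹¹ − 3.483×10⁻¹²) = 1.731×10⁹ m²/s².
v = 41610 m/s = 41.61 km/s.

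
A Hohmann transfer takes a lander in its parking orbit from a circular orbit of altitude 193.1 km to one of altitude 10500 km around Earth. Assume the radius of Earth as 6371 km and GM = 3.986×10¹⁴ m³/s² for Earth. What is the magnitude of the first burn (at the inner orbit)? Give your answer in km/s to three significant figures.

Δv ≈ 1.56 km/s

r₁ = 6371 + 193.1 = 6564.1 km = 6.5641×10⁶ m.
r₂ = 6371 + 10500 = 16871 km = 1.6871×10⁷ m.
Transfer ellipse a_t = (r₁ + r₂)/2 = 1.172×10⁷ m.
At r₁: circular v_c1 = √(μ/r₁) = 7793 m/s; transfer-perigee v_p = √[μ(2/r₁ − 1/a_t)] = 9350 m/s.
Δv₁ = v_p − v_c1 = 1558 m/s.
= 1.558 km/s.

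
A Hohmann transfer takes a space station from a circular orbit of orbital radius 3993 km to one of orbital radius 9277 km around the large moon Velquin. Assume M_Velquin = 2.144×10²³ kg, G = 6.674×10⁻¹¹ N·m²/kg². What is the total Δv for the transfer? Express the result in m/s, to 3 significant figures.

μ = GM = 6.674×10⁻¹¹ × 2.144×10²³ = 1.431×10¹³ m³/s².
r₁ = 3993 km = 3.993×10⁶ m.
r₂ = 9277 km = 9.277×10⁶ m.
Transfer ellipse a_t = (r₁ + r₂)/2 = 6.635×10⁶ m.
At r₁: circular v_c1 = √(μ/r₁) = 1893 m/s; transfer-periapsis v_p = √[μ(2/r₁ − 1/a_t)] = 2238 m/s.
Δv₁ = v_p − v_c1 = 345.4 m/s.
At r₂: circular v_c2 = √(μ/r₂) = 1242 m/s; transfer-apoapsis v_a = √[μ(2/r₂ − 1/a_t)] = 963.5 m/s.
Δv₂ = v_c2 − v_a = 278.5 m/s.
Total Δv = Δv₁ + Δv₂ = 623.9 m/s.

Δv_total ≈ 624 m/s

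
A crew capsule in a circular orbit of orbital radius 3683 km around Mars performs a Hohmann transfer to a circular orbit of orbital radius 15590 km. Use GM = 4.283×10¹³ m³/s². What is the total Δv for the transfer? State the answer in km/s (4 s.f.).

Δv_total ≈ 1.560 km/s

r₁ = 3683 km = 3.683×10⁶ m.
r₂ = 15590 km = 1.559×10⁷ m.
Transfer ellipse a_t = (r₁ + r₂)/2 = 9.636×10⁶ m.
At r₁: circular v_c1 = √(μ/r₁) = 3410 m/s; transfer-periapsis v_p = √[μ(2/r₁ − 1/a_t)] = 4337 m/s.
Δv₁ = v_p − v_c1 = 927.3 m/s.
At r₂: circular v_c2 = √(μ/r₂) = 1657 m/s; transfer-apoapsis v_a = √[μ(2/r₂ − 1/a_t)] = 1025 m/s.
Δv₂ = v_c2 − v_a = 632.8 m/s.
Total Δv = Δv₁ + Δv₂ = 1560 m/s = 1.560 km/s.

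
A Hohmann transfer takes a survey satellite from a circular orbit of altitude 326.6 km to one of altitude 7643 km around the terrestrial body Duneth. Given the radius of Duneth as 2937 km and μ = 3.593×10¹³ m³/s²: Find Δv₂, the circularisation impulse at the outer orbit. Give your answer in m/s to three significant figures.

Δv ≈ 577 m/s

r₁ = 2937 + 326.6 = 3263.6 km = 3.2636×10⁶ m.
r₂ = 2937 + 7643 = 10580 km = 1.0580×10⁷ m.
Transfer ellipse a_t = (r₁ + r₂)/2 = 6.922×10⁶ m.
At r₁: circular v_c1 = √(μ/r₁) = 3318 m/s; transfer-periapsis v_p = √[μ(2/r₁ − 1/a_t)] = 4102 m/s.
At r₂: circular v_c2 = √(μ/r₂) = 1843 m/s; transfer-apoapsis v_a = √[μ(2/r₂ − 1/a_t)] = 1265 m/s.
Δv₂ = v_c2 − v_a = 577.4 m/s.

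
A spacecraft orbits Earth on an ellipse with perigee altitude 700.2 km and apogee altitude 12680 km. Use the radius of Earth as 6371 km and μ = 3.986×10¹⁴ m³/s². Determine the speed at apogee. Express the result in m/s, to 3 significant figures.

v ≈ 3370 m/s

r_p = 6371 + 700.2 = 7071.2 km = 7.0712×10⁶ m.
r_a = 6371 + 12680 = 19051 km = 1.9051×10⁷ m.
Semi-major axis a = (r_p + r_a)/2 = 13061 km = 1.306×10⁷ m.
Vis-viva: v² = μ(2/r − 1/a) = 3.986×10¹⁴ × (1.050×10⁻⁷ − 7.656×10⁻⁸) = 1.133×10⁷ m²/s².
v = 3366 m/s.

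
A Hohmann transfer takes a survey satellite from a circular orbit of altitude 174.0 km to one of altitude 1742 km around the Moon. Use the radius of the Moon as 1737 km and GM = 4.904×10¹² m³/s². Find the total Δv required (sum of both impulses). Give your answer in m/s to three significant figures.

Δv_total ≈ 406 m/s

r₁ = 1737 + 174.0 = 1911.0 km = 1.9110×10⁶ m.
r₂ = 1737 + 1742 = 3479.0 km = 3.4790×10⁶ m.
Transfer ellipse a_t = (r₁ + r₂)/2 = 2.695×10⁶ m.
At r₁: circular v_c1 = √(μ/r₁) = 1602 m/s; transfer-perilune v_p = √[μ(2/r₁ − 1/a_t)] = 1820 m/s.
Δv₁ = v_p − v_c1 = 218.2 m/s.
At r₂: circular v_c2 = √(μ/r₂) = 1187 m/s; transfer-apolune v_a = √[μ(2/r₂ − 1/a_t)] = 999.8 m/s.
Δv₂ = v_c2 − v_a = 187.5 m/s.
Total Δv = Δv₁ + Δv₂ = 405.7 m/s.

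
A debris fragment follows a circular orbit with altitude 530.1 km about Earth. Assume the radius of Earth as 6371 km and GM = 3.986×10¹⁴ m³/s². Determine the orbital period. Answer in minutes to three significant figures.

r = 6371 + 530.1 = 6901.1 km = 6.9011×10⁶ m.
Kepler's third law: T = 2π√(r³/μ) = 2π√((6.901×10⁶)³ / 3.986×10¹⁴).
r³/μ = 8.246×10⁵ s², so T = 2π × 9.080×10² = 5.705×10³ s.
Converting: 5.705×10³ s ÷ 60.00 = 95.09 minutes.

T ≈ 95.1 minutes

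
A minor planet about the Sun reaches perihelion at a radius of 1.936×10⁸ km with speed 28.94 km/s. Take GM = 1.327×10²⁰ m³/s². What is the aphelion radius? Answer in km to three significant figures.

r_p = 1.936×10¹¹ m.
Specific energy ε = v²/2 − μ/r = -2.667×10⁸ J/kg, so a = −μ/(2ε) = 2.488×10¹¹ m.
The apsides satisfy r_p + r_a = 2a, so the aphelion radius is 2a − r_p = 3.040×10¹¹ m = 3.0401×10⁸ km.

aphelion radius ≈ 3.04×10⁸ km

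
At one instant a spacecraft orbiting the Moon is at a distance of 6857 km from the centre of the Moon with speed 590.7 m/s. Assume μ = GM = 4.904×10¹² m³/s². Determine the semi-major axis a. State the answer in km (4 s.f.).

a ≈ 4535 km

r = 6.857×10⁶ m.
Specific orbital energy ε = v²/2 − μ/r = (590.7)²/2 − 4.904×10¹²/6.857×10⁶ = -5.407×10⁵ J/kg.
Since ε = −μ/(2a), a = −μ/(2ε) = 4.535×10⁶ m = 4534.7 km.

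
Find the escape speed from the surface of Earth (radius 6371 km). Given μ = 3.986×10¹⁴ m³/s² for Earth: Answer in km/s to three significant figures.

r = R = 6.371×10⁶ m.
Escape speed v_esc = √(2μ/r) = √(2 × 3.986×10¹⁴ / 6.371×10⁶) = √(1.251×10⁸) = 11190 m/s.
= 11.19 km/s.

v_esc ≈ 11.2 km/s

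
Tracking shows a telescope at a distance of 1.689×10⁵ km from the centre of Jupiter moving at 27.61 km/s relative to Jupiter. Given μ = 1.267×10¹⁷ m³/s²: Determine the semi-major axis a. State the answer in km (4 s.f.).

r = 1.689×10⁸ m.
Vis-viva rearranged: 1/a = 2/r − v²/μ = 1.184×10⁻⁸ − 6.017×10⁻⁹ = 5.825×10⁻⁹ m⁻¹.
a = 1.717×10⁸ m = 1.7168×10⁵ km.

a ≈ 1.717×10⁵ km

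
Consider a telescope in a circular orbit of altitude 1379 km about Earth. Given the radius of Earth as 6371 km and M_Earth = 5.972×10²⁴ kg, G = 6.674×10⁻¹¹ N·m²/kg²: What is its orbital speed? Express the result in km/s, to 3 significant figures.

μ = GM = 6.674×10⁻¹¹ × 5.972×10²⁴ = 3.986×10¹⁴ m³/s².
r = 6371 + 1379 = 7750.0 km = 7.7500×10⁶ m.
For a circular orbit v = √(μ/r) = √(3.986×10¹⁴ / 7.750×10⁶) = √(5.143×10⁷) = 7171 m/s.
That is 7.171 km/s.

v ≈ 7.17 km/s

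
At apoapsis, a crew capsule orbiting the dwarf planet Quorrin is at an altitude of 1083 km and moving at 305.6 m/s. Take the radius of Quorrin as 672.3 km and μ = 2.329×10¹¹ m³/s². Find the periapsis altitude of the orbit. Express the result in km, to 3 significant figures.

periapsis altitude ≈ 281 km

r_a = 672.3 + 1083 = 1755.3 km = 1.755×10⁶ m.
Specific energy ε = v²/2 − μ/r = -8.599×10⁴ J/kg, so a = −μ/(2ε) = 1.354×10⁶ m.
The apsides satisfy r_p + r_a = 2a, so the periapsis radius is 2a − r_a = 9.532×10⁵ m = 953.21 km.
Periapsis altitude = 953.21 − 672.3 = 280.91 km.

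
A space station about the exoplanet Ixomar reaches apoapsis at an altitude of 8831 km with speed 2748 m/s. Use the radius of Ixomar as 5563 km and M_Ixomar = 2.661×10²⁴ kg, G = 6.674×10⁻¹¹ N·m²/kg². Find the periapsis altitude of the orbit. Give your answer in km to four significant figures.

μ = GM = 6.674×10⁻¹¹ × 2.661×10²⁴ = 1.776×10¹⁴ m³/s².
r_a = 5563 + 8831 = 14394 km = 1.439×10⁷ m.
Specific energy ε = v²/2 − μ/r = -8.562×10⁶ J/kg, so a = −μ/(2ε) = 1.037×10⁷ m.
The apsides satisfy r_p + r_a = 2a, so the periapsis radius is 2a − r_a = 6.347×10⁶ m = 6347.3 km.
Periapsis altitude = 6347.3 − 5563 = 784.32 km.

periapsis altitude ≈ 784.3 km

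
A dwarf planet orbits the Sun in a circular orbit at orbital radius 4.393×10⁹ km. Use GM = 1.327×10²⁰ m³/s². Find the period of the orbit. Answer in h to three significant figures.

T ≈ 1400000 h

r = 4.393×10⁹ km = 4.393×10¹² m.
Kepler's third law: T = 2π√(r³/μ) = 2π√((4.393×10¹²)³ / 1.327×10²⁰).
r³/μ = 6.389×10¹⁷ s², so T = 2π × 7.993×10⁸ = 5.022×10⁹ s.
Converting: 5.022×10⁹ s ÷ 3600 = 1.395×10⁶ h.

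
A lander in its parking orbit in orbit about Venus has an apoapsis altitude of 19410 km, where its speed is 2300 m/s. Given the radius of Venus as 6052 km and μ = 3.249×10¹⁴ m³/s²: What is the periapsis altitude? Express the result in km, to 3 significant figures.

r_a = 6052 + 19410 = 25462 km = 2.546×10⁷ m.
Specific energy ε = v²/2 − μ/r = -1.012×10⁷ J/kg, so a = −μ/(2ε) = 1.606×10⁷ m.
The apsides satisfy r_p + r_a = 2a, so the periapsis radius is 2a − r_a = 6.658×10⁶ m = 6658.0 km.
Periapsis altitude = 6658.0 − 6052 = 606.00 km.

periapsis altitude ≈ 606 km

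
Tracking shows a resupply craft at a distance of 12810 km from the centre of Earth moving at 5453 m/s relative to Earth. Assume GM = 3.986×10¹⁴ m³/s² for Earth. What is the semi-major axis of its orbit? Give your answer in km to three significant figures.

a ≈ 12300 km

r = 1.281×10⁷ m.
Vis-viva rearranged: 1/a = 2/r − v²/μ = 1.561×10⁻⁷ − 7.460×10⁻⁸ = 8.153×10⁻⁸ m⁻¹.
a = 1.227×10⁷ m = 12266 km.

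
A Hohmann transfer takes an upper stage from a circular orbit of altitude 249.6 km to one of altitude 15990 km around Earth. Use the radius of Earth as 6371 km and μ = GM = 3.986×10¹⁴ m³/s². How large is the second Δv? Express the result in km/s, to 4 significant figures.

Δv ≈ 1.368 km/s

r₁ = 6371 + 249.6 = 6620.6 km = 6.6206×10⁶ m.
r₂ = 6371 + 15990 = 22361 km = 2.2361×10⁷ m.
Transfer ellipse a_t = (r₁ + r₂)/2 = 1.449×10⁷ m.
At r₁: circular v_c1 = √(μ/r₁) = 7759 m/s; transfer-perigee v_p = √[μ(2/r₁ − 1/a_t)] = 9639 m/s.
At r₂: circular v_c2 = √(μ/r₂) = 4222 m/s; transfer-apogee v_a = √[μ(2/r₂ − 1/a_t)] = 2854 m/s.
Δv₂ = v_c2 − v_a = 1368 m/s.
= 1.368 km/s.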